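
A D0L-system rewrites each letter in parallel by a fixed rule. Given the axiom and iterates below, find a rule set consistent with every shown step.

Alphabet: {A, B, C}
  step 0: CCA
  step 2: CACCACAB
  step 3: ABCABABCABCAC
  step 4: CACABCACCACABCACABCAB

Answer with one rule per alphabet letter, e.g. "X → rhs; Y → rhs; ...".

  step 3 ⇒ step 4: ABCABABCABCAC ⇒ C·AC·AB·C·AC·C·AC·AB·C·AC·AB·C·AB
    A ↦ C
    B ↦ AC
    C ↦ AB

A->C, B->AC, C->AB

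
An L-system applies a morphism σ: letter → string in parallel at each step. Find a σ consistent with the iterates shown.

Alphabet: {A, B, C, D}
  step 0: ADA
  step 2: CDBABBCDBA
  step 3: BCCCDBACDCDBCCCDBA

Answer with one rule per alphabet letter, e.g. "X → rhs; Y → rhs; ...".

A->BA, B->CD, C->B, D->CC

  step 2 ⇒ step 3: CDBABBCDBA ⇒ B·CC·CD·BA·CD·CD·B·CC·CD·BA
    A ↦ BA
    B ↦ CD
    C ↦ B
    D ↦ CC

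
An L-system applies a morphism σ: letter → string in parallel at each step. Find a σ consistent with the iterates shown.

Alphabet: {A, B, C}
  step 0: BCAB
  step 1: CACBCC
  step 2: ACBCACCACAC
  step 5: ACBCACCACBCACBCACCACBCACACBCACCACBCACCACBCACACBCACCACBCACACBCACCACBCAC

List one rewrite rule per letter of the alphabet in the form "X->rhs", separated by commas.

A->BC, B->C, C->AC

  step 1 ⇒ step 2: CACBCC ⇒ AC·BC·AC·C·AC·AC
    A ↦ BC
    B ↦ C
    C ↦ AC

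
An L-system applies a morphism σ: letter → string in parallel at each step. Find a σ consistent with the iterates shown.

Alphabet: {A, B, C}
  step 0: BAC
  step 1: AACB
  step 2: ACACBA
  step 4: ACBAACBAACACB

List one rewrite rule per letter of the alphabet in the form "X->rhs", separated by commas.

  step 1 ⇒ step 2: AACB ⇒ AC·AC·B·A
    A ↦ AC
    B ↦ A
    C ↦ B

A->AC, B->A, C->B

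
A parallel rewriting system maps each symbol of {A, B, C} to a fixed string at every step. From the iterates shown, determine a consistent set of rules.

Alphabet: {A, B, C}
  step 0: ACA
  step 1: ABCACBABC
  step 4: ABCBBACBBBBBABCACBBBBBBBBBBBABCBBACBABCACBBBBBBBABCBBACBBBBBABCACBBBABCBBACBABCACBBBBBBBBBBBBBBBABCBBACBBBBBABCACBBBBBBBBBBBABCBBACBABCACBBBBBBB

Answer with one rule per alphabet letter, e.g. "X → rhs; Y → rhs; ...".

A->ABC, B->BB, C->ACB

  step 0 ⇒ step 1: ACA ⇒ ABC·ACB·ABC
    A ↦ ABC
    C ↦ ACB
    B ↦ BB  (constrained at step 1)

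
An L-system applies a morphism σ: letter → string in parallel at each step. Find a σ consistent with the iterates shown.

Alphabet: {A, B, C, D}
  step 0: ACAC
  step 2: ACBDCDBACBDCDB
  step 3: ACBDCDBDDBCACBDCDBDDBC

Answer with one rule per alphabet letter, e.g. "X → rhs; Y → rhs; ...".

A->ACB, B->C, C->D, D->DB

  step 2 ⇒ step 3: ACBDCDBACBDCDB ⇒ ACB·D·C·DB·D·DB·C·ACB·D·C·DB·D·DB·C
    A ↦ ACB
    B ↦ C
    C ↦ D
    D ↦ DB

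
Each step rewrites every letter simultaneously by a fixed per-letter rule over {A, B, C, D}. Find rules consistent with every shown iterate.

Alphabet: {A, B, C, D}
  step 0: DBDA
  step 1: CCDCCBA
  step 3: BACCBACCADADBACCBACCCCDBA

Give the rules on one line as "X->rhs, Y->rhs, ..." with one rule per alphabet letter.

A->BA, B->D, C->AD, D->CC

  step 0 ⇒ step 1: DBDA ⇒ CC·D·CC·BA
    A ↦ BA
    B ↦ D
    D ↦ CC
    C ↦ AD  (constrained at step 1)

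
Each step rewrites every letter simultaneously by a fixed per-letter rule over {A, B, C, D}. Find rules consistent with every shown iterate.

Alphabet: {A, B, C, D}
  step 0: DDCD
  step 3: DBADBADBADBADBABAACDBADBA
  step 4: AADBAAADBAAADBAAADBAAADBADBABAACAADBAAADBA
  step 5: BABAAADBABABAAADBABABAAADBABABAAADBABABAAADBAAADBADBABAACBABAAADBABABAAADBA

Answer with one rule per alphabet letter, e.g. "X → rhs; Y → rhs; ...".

  step 4 ⇒ step 5: AADBAAADBAAADBAAADBAAADBADBABAACAADBAAADBA ⇒ BA·BA·AA·D·BA·BA·BA·AA·D·BA·BA·BA·AA·D·BA·BA·BA·AA·D·BA·BA·BA·AA·D·BA·AA·D·BA·D·BA·BA·AC·BA·BA·AA·D·BA·BA·BA·AA·D·BA
    A ↦ BA
    B ↦ D
    C ↦ AC
    D ↦ AA

A->BA, B->D, C->AC, D->AA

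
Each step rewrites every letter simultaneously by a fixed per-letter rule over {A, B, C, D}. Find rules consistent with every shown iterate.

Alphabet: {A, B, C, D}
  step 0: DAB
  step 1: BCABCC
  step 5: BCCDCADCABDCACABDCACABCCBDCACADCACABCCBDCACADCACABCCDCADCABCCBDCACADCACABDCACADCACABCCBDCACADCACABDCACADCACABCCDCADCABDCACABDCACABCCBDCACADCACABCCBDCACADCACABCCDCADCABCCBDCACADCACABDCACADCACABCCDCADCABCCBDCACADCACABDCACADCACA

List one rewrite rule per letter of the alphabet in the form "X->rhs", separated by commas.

A->CA, B->BCC, C->DCA, D->B

  step 0 ⇒ step 1: DAB ⇒ B·CA·BCC
    A ↦ CA
    B ↦ BCC
    D ↦ B
    C ↦ DCA  (constrained at step 1)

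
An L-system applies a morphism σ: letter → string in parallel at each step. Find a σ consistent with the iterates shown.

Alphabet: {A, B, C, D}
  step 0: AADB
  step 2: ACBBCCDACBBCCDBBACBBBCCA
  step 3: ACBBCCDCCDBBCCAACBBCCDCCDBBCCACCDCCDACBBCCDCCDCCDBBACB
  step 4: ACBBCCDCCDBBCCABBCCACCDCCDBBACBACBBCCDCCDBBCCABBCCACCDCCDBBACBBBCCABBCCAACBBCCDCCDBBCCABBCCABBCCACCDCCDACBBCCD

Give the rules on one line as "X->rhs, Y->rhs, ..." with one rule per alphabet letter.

A->ACB, B->CCD, C->B, D->CCA

  step 3 ⇒ step 4: ACBBCCDCCDBBCCAACBBCCDCCDBBCCACCDCCDACBBCCDCCDCCDBBACB ⇒ ACB·B·CCD·CCD·B·B·CCA·B·B·CCA·CCD·CCD·B·B·ACB·ACB·B·CCD·CCD·B·B·CCA·B·B·CCA·CCD·CCD·B·B·ACB·B·B·CCA·B·B·CCA·ACB·B·CCD·CCD·B·B·CCA·B·B·CCA·B·B·CCA·CCD·CCD·ACB·B·CCD
    A ↦ ACB
    B ↦ CCD
    C ↦ B
    D ↦ CCA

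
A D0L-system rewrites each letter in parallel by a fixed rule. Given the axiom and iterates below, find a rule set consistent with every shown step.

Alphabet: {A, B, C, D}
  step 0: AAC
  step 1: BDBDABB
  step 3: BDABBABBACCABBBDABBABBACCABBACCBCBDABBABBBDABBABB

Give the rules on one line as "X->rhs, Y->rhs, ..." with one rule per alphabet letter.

A->BD, B->ACC, C->ABB, D->BC

  step 0 ⇒ step 1: AAC ⇒ BD·BD·ABB
    A ↦ BD
    C ↦ ABB
    B ↦ ACC  (constrained at step 1)
    D ↦ BC  (constrained at step 1)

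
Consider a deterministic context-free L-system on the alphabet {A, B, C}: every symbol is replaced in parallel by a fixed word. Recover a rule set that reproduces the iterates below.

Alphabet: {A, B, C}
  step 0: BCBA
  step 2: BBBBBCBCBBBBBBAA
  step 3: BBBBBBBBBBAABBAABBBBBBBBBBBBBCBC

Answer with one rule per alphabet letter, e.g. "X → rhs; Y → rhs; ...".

A->BC, B->BB, C->AA

  step 2 ⇒ step 3: BBBBBCBCBBBBBBAA ⇒ BB·BB·BB·BB·BB·AA·BB·AA·BB·BB·BB·BB·BB·BB·BC·BC
    A ↦ BC
    B ↦ BB
    C ↦ AA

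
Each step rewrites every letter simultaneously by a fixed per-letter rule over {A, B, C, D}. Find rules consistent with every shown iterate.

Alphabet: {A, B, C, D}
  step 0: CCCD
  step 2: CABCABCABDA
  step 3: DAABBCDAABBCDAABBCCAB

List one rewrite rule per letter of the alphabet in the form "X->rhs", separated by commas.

  step 2 ⇒ step 3: CABCABCABDA ⇒ DA·AB·BC·DA·AB·BC·DA·AB·BC·C·AB
    A ↦ AB
    B ↦ BC
    C ↦ DA
    D ↦ C

A->AB, B->BC, C->DA, D->C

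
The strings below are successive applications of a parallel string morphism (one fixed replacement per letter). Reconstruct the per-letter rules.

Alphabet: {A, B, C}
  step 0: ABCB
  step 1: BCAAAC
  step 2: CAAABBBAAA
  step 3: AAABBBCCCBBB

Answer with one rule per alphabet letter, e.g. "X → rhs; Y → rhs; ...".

A->B, B->C, C->AAA

  step 2 ⇒ step 3: CAAABBBAAA ⇒ AAA·B·B·B·C·C·C·B·B·B
    A ↦ B
    B ↦ C
    C ↦ AAA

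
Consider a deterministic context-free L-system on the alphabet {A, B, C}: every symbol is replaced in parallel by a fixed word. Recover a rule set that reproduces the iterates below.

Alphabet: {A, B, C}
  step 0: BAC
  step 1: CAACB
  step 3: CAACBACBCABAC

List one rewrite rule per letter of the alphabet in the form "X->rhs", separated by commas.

  step 0 ⇒ step 1: BAC ⇒ CA·AC·B
    A ↦ AC
    B ↦ CA
    C ↦ B

A->AC, B->CA, C->B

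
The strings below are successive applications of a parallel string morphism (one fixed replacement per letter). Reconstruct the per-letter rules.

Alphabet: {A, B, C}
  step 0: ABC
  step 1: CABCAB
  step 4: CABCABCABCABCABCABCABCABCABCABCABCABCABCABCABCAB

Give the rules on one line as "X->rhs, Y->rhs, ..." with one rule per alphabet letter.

A->C, B->AB, C->CAB

  step 0 ⇒ step 1: ABC ⇒ C·AB·CAB
    A ↦ C
    B ↦ AB
    C ↦ CAB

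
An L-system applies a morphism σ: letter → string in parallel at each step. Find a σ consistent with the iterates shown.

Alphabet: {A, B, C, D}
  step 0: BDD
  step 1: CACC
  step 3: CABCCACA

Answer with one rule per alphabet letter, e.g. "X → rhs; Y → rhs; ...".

  step 0 ⇒ step 1: BDD ⇒ CA·C·C
    B ↦ CA
    D ↦ C
    A ↦ CD  (constrained at step 1)
    C ↦ B  (constrained at step 1)

A->CD, B->CA, C->B, D->C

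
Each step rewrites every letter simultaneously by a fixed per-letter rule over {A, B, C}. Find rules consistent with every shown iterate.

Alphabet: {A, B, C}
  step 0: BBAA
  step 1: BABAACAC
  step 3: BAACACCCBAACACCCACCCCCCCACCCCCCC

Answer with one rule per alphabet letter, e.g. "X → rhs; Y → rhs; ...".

A->AC, B->BA, C->CC

  step 0 ⇒ step 1: BBAA ⇒ BA·BA·AC·AC
    A ↦ AC
    B ↦ BA
    C ↦ CC  (constrained at step 1)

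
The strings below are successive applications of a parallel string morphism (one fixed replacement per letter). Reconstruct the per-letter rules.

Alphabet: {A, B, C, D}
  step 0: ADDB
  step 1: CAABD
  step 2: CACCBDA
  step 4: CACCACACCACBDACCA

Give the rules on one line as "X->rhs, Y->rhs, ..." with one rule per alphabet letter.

  step 1 ⇒ step 2: CAABD ⇒ CA·C·C·BD·A
    A ↦ C
    B ↦ BD
    C ↦ CA
    D ↦ A

A->C, B->BD, C->CA, D->A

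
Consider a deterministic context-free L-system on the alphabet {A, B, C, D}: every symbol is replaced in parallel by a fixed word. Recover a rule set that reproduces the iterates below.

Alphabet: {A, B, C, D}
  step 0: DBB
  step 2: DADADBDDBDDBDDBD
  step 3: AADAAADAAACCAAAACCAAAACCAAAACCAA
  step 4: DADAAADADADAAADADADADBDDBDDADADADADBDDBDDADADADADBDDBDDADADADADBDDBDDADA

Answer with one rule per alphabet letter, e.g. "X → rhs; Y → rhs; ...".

  step 3 ⇒ step 4: AADAAADAAACCAAAACCAAAACCAAAACCAA ⇒ DA·DA·AA·DA·DA·DA·AA·DA·DA·DA·DBD·DBD·DA·DA·DA·DA·DBD·DBD·DA·DA·DA·DA·DBD·DBD·DA·DA·DA·DA·DBD·DBD·DA·DA
    A ↦ DA
    C ↦ DBD
    D ↦ AA
  step 2 ⇒ step 3: DADADBDDBDDBDDBD ⇒ AA·DA·AA·DA·AA·CC·AA·AA·CC·AA·AA·CC·AA·AA·CC·AA
    B ↦ CC

A->DA, B->CC, C->DBD, D->AA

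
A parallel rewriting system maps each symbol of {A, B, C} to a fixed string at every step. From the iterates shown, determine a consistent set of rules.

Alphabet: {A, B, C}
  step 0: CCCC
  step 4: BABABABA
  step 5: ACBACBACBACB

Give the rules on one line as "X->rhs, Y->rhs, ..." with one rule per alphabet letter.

A->CB, B->A, C->B

  step 4 ⇒ step 5: BABABABA ⇒ A·CB·A·CB·A·CB·A·CB
    A ↦ CB
    B ↦ A
    C ↦ B  (constrained at step 0)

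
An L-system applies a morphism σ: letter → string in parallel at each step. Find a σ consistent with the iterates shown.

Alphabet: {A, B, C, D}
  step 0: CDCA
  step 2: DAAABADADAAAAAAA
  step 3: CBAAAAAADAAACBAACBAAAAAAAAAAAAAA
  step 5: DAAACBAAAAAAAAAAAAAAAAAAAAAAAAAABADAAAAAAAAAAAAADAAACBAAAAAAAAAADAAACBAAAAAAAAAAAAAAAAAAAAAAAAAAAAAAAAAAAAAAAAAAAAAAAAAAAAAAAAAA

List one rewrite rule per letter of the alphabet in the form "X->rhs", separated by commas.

  step 2 ⇒ step 3: DAAABADADAAAAAAA ⇒ CB·AA·AA·AA·DA·AA·CB·AA·CB·AA·AA·AA·AA·AA·AA·AA
    A ↦ AA
    B ↦ DA
    D ↦ CB
    C ↦ BA  (constrained at step 0)

A->AA, B->DA, C->BA, D->CB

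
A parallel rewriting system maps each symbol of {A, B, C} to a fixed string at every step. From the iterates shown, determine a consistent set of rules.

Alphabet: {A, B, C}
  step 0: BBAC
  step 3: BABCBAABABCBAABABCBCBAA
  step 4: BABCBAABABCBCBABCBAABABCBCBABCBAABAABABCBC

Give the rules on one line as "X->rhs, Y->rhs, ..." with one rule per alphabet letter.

  step 3 ⇒ step 4: BABCBAABABCBAABABCBCBAA ⇒ BA·BC·BA·A·BA·BC·BC·BA·BC·BA·A·BA·BC·BC·BA·BC·BA·A·BA·A·BA·BC·BC
    A ↦ BC
    B ↦ BA
    C ↦ A

A->BC, B->BA, C->A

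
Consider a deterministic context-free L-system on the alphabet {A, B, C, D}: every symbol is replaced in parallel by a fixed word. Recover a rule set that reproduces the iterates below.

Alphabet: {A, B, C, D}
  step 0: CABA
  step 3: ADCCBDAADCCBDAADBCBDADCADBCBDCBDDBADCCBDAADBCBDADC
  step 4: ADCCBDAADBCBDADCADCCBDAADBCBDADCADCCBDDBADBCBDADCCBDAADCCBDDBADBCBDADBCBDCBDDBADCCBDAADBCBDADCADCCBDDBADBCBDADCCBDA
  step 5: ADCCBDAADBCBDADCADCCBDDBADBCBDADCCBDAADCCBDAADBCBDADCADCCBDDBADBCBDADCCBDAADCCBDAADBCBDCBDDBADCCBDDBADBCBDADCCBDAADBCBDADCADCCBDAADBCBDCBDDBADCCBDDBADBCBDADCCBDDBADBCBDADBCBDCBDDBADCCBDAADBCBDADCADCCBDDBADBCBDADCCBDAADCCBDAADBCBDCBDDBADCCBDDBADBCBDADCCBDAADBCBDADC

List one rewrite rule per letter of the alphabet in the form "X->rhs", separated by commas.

  step 4 ⇒ step 5: ADCCBDAADBCBDADCADCCBDAADBCBDADCADCCBDDBADBCBDADCCBDAADCCBDDBADBCBDADBCBDCBDDBADCCBDAADBCBDADCADCCBDDBADBCBDADCCBDA ⇒ ADC·CBD·A·A·DB·CBD·ADC·ADC·CBD·DB·A·DB·CBD·ADC·CBD·A·ADC·CBD·A·A·DB·CBD·ADC·ADC·CBD·DB·A·DB·CBD·ADC·CBD·A·ADC·CBD·A·A·DB·CBD·CBD·DB·ADC·CBD·DB·A·DB·CBD·ADC·CBD·A·A·DB·CBD·ADC·ADC·CBD·A·A·DB·CBD·CBD·DB·ADC·CBD·DB·A·DB·CBD·ADC·CBD·DB·A·DB·CBD·A·DB·CBD·CBD·DB·ADC·CBD·A·A·DB·CBD·ADC·ADC·CBD·DB·A·DB·CBD·ADC·CBD·A·ADC·CBD·A·A·DB·CBD·CBD·DB·ADC·CBD·DB·A·DB·CBD·ADC·CBD·A·A·DB·CBD·ADC
    A ↦ ADC
    B ↦ DB
    C ↦ A
    D ↦ CBD

A->ADC, B->DB, C->A, D->CBD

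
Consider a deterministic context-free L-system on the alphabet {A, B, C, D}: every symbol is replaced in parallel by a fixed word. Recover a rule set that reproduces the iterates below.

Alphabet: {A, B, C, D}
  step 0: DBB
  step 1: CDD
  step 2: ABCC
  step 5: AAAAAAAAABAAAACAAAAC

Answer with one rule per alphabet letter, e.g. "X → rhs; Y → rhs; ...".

  step 1 ⇒ step 2: CDD ⇒ AB·C·C
    C ↦ AB
    D ↦ C
    A ↦ AA  (constrained at step 2)
  step 0 ⇒ step 1: DBB ⇒ C·D·D
    B ↦ D

A->AA, B->D, C->AB, D->C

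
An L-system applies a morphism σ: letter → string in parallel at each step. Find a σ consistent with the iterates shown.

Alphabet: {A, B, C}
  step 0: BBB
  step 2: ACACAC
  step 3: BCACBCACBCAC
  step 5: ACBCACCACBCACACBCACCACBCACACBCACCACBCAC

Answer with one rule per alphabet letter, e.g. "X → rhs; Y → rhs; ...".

  step 2 ⇒ step 3: ACACAC ⇒ BC·AC·BC·AC·BC·AC
    A ↦ BC
    C ↦ AC
    B ↦ C  (constrained at step 0)

A->BC, B->C, C->AC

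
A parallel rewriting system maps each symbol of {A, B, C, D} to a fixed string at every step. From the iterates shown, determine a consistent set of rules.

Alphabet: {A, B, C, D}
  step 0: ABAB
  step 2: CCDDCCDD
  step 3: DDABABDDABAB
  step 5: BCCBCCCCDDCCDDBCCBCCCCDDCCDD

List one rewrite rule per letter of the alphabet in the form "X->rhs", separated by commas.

  step 2 ⇒ step 3: CCDDCCDD ⇒ D·D·AB·AB·D·D·AB·AB
    C ↦ D
    D ↦ AB
    A ↦ B  (constrained at step 0)
    B ↦ CC  (constrained at step 0)

A->B, B->CC, C->D, D->AB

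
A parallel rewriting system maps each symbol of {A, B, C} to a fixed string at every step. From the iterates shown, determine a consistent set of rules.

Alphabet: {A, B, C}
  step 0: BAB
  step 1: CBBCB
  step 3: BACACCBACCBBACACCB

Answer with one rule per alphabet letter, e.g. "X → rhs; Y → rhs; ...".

A->B, B->CB, C->AC

  step 0 ⇒ step 1: BAB ⇒ CB·B·CB
    A ↦ B
    B ↦ CB
    C ↦ AC  (constrained at step 1)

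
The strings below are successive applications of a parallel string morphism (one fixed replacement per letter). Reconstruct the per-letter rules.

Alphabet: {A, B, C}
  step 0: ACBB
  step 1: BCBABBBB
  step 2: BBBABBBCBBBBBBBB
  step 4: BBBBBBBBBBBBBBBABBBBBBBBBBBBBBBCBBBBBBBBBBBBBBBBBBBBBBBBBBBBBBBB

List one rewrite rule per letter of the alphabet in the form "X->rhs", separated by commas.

A->BC, B->BB, C->BA

  step 1 ⇒ step 2: BCBABBBB ⇒ BB·BA·BB·BC·BB·BB·BB·BB
    A ↦ BC
    B ↦ BB
    C ↦ BA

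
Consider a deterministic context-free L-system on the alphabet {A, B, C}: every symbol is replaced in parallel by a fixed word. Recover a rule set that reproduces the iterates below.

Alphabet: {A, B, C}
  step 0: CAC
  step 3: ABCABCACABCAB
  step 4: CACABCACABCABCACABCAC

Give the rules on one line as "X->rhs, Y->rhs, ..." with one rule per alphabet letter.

  step 3 ⇒ step 4: ABCABCACABCAB ⇒ C·AC·AB·C·AC·AB·C·AB·C·AC·AB·C·AC
    A ↦ C
    B ↦ AC
    C ↦ AB

A->C, B->AC, C->AB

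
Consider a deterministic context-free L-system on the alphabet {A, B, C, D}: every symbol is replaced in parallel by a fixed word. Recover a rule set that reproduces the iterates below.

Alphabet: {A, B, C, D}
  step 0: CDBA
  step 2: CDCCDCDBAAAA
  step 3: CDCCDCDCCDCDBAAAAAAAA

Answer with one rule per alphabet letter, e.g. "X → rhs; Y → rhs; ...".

  step 2 ⇒ step 3: CDCCDCDBAAAA ⇒ CD·C·CD·CD·C·CD·C·DB·AA·AA·AA·AA
    A ↦ AA
    B ↦ DB
    C ↦ CD
    D ↦ C

A->AA, B->DB, C->CD, D->C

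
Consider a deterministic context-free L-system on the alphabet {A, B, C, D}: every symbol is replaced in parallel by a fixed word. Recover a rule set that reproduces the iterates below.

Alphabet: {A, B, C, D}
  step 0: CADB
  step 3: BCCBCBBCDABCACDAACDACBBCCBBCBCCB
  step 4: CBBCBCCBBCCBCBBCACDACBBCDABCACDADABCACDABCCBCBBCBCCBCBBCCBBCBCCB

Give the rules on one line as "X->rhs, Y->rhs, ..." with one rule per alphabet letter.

  step 3 ⇒ step 4: BCCBCBBCDABCACDAACDACBBCCBBCBCCB ⇒ CB·BC·BC·CB·BC·CB·CB·BC·AC·DA·CB·BC·DA·BC·AC·DA·DA·BC·AC·DA·BC·CB·CB·BC·BC·CB·CB·BC·CB·BC·BC·CB
    A ↦ DA
    B ↦ CB
    C ↦ BC
    D ↦ AC

A->DA, B->CB, C->BC, D->AC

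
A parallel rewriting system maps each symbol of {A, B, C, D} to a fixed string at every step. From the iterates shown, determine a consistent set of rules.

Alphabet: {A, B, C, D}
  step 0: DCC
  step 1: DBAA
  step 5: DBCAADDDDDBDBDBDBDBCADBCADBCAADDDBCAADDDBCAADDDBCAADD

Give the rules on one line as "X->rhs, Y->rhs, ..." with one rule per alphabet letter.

  step 0 ⇒ step 1: DCC ⇒ DB·A·A
    C ↦ A
    D ↦ DB
    A ↦ DD  (constrained at step 1)
    B ↦ CA  (constrained at step 1)

A->DD, B->CA, C->A, D->DB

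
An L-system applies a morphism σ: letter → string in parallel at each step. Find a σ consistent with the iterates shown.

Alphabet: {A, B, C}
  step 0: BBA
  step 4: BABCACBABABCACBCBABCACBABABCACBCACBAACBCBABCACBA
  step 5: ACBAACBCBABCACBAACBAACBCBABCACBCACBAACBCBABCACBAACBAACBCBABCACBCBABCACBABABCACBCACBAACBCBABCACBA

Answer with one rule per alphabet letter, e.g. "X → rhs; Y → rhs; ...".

  step 4 ⇒ step 5: BABCACBABABCACBCBABCACBABABCACBCACBAACBCBABCACBA ⇒ AC·BA·AC·BC·BA·BC·AC·BA·AC·BA·AC·BC·BA·BC·AC·BC·AC·BA·AC·BC·BA·BC·AC·BA·AC·BA·AC·BC·BA·BC·AC·BC·BA·BC·AC·BA·BA·BC·AC·BC·AC·BA·AC·BC·BA·BC·AC·BA
    A ↦ BA
    B ↦ AC
    C ↦ BC

A->BA, B->AC, C->BC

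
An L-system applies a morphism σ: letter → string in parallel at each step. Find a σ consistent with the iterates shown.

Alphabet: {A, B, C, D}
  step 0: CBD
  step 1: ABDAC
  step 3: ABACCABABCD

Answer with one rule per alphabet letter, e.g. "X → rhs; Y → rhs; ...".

A->C, B->D, C->AB, D->AC

  step 0 ⇒ step 1: CBD ⇒ AB·D·AC
    B ↦ D
    C ↦ AB
    D ↦ AC
    A ↦ C  (constrained at step 1)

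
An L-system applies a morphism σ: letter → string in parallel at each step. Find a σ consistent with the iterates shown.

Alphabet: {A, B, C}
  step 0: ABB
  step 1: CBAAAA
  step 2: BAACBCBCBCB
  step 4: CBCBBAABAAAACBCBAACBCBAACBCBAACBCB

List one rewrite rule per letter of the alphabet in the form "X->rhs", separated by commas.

  step 1 ⇒ step 2: CBAAAA ⇒ B·AA·CB·CB·CB·CB
    A ↦ CB
    B ↦ AA
    C ↦ B

A->CB, B->AA, C->B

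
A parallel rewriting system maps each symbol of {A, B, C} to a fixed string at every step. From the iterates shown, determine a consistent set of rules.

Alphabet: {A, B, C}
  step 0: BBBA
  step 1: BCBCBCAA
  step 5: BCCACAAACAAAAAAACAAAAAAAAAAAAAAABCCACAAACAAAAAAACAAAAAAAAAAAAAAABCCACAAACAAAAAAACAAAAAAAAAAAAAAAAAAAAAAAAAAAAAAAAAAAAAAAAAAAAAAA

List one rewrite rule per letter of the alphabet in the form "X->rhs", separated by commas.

  step 0 ⇒ step 1: BBBA ⇒ BC·BC·BC·AA
    A ↦ AA
    B ↦ BC
    C ↦ CA  (constrained at step 1)

A->AA, B->BC, C->CA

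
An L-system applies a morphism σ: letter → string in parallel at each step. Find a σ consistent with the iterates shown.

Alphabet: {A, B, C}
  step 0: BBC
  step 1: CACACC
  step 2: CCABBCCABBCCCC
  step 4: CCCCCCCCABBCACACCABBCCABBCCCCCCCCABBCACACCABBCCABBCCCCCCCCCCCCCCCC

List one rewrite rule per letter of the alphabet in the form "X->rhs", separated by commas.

  step 1 ⇒ step 2: CACACC ⇒ CC·ABB·CC·ABB·CC·CC
    A ↦ ABB
    C ↦ CC
  step 0 ⇒ step 1: BBC ⇒ CA·CA·CC
    B ↦ CA

A->ABB, B->CA, C->CC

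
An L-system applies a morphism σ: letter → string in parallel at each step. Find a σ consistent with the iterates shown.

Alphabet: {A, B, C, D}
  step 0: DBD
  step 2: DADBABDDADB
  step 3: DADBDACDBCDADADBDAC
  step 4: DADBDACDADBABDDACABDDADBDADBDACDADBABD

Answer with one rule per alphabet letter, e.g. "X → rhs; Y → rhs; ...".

  step 3 ⇒ step 4: DADBDACDBCDADADBDAC ⇒ DA·DB·DA·C·DA·DB·ABD·DA·C·ABD·DA·DB·DA·DB·DA·C·DA·DB·ABD
    A ↦ DB
    B ↦ C
    C ↦ ABD
    D ↦ DA

A->DB, B->C, C->ABD, D->DA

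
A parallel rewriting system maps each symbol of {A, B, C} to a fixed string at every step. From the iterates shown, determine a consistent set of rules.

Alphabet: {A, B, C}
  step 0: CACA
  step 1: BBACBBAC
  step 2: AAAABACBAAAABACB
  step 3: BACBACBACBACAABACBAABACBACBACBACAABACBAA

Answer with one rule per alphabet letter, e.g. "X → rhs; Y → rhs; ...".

A->BAC, B->AA, C->B

  step 2 ⇒ step 3: AAAABACBAAAABACB ⇒ BAC·BAC·BAC·BAC·AA·BAC·B·AA·BAC·BAC·BAC·BAC·AA·BAC·B·AA
    A ↦ BAC
    B ↦ AA
    C ↦ B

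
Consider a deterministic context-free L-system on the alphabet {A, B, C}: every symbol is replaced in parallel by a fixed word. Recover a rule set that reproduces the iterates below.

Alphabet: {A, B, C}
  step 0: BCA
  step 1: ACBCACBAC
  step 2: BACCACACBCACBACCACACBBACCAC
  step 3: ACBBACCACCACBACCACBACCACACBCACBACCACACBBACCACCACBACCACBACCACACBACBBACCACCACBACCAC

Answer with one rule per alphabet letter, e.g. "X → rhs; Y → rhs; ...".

A->BAC, B->ACB, C->CAC

  step 2 ⇒ step 3: BACCACACBCACBACCACACBBACCAC ⇒ ACB·BAC·CAC·CAC·BAC·CAC·BAC·CAC·ACB·CAC·BAC·CAC·ACB·BAC·CAC·CAC·BAC·CAC·BAC·CAC·ACB·ACB·BAC·CAC·CAC·BAC·CAC
    A ↦ BAC
    B ↦ ACB
    C ↦ CAC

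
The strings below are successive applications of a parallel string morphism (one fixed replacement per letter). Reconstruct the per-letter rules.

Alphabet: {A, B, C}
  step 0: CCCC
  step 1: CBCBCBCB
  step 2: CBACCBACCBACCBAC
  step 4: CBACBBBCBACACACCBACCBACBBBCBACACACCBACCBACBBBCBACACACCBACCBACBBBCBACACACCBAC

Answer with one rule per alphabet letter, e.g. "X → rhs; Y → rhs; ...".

  step 1 ⇒ step 2: CBCBCBCB ⇒ CB·AC·CB·AC·CB·AC·CB·AC
    B ↦ AC
    C ↦ CB
    A ↦ BBB  (constrained at step 2)

A->BBB, B->AC, C->CB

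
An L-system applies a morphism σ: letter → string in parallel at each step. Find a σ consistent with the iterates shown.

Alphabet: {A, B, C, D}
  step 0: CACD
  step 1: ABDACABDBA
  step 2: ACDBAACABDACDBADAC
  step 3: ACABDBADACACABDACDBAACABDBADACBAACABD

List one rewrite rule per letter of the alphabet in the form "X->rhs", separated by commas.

A->AC, B->D, C->ABD, D->BA

  step 2 ⇒ step 3: ACDBAACABDACDBADAC ⇒ AC·ABD·BA·D·AC·AC·ABD·AC·D·BA·AC·ABD·BA·D·AC·BA·AC·ABD
    A ↦ AC
    B ↦ D
    C ↦ ABD
    D ↦ BA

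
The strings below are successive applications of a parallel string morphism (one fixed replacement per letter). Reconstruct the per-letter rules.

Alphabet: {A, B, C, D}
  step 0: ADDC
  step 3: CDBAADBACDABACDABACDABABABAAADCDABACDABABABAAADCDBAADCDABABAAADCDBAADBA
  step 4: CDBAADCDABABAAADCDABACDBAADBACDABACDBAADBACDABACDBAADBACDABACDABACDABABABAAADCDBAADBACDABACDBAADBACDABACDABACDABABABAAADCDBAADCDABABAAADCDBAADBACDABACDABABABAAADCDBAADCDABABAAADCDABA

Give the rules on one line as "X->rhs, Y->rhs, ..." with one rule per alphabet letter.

  step 3 ⇒ step 4: CDBAADBACDABACDABACDABABABAAADCDABACDABABABAAADCDBAADCDABABAAADCDBAADBA ⇒ CDB·AAD·CDA·BA·BA·AAD·CDA·BA·CDB·AAD·BA·CDA·BA·CDB·AAD·BA·CDA·BA·CDB·AAD·BA·CDA·BA·CDA·BA·CDA·BA·BA·BA·AAD·CDB·AAD·BA·CDA·BA·CDB·AAD·BA·CDA·BA·CDA·BA·CDA·BA·BA·BA·AAD·CDB·AAD·CDA·BA·BA·AAD·CDB·AAD·BA·CDA·BA·CDA·BA·BA·BA·AAD·CDB·AAD·CDA·BA·BA·AAD·CDA·BA
    A ↦ BA
    B ↦ CDA
    C ↦ CDB
    D ↦ AAD

A->BA, B->CDA, C->CDB, D->AAD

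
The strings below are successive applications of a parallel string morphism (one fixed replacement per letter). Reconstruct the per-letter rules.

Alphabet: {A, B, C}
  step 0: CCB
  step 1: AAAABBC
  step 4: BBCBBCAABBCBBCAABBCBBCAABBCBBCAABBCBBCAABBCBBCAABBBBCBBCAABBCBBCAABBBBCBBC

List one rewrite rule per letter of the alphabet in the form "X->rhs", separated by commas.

A->B, B->BBC, C->AA

  step 0 ⇒ step 1: CCB ⇒ AA·AA·BBC
    B ↦ BBC
    C ↦ AA
    A ↦ B  (constrained at step 1)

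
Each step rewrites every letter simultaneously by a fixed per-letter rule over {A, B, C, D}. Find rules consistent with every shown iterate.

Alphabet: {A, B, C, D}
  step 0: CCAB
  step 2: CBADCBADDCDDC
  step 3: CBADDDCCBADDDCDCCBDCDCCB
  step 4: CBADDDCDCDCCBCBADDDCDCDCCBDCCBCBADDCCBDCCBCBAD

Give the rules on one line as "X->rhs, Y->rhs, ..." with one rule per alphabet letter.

  step 3 ⇒ step 4: CBADDDCCBADDDCDCCBDCDCCB ⇒ CB·AD·D·DC·DC·DC·CB·CB·AD·D·DC·DC·DC·CB·DC·CB·CB·AD·DC·CB·DC·CB·CB·AD
    A ↦ D
    B ↦ AD
    C ↦ CB
    D ↦ DC

A->D, B->AD, C->CB, D->DC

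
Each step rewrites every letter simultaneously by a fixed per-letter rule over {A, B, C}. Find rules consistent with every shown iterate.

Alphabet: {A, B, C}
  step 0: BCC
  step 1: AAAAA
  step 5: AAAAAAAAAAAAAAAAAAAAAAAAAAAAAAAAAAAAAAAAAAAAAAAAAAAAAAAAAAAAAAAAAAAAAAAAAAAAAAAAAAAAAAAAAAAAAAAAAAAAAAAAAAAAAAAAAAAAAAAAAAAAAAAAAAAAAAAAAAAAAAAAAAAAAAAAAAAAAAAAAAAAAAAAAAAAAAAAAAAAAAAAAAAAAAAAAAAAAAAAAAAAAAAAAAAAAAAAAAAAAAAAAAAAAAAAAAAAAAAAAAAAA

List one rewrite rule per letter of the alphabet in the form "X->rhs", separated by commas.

  step 0 ⇒ step 1: BCC ⇒ AAA·A·A
    B ↦ AAA
    C ↦ A
    A ↦ BBC  (constrained at step 1)

A->BBC, B->AAA, C->A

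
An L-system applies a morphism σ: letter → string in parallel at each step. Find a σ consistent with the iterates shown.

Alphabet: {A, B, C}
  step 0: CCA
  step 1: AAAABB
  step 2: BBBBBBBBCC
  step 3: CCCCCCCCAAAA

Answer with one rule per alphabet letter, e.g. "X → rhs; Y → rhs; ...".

A->BB, B->C, C->AA

  step 2 ⇒ step 3: BBBBBBBBCC ⇒ C·C·C·C·C·C·C·C·AA·AA
    B ↦ C
    C ↦ AA
  step 0 ⇒ step 1: CCA ⇒ AA·AA·BB
    A ↦ BB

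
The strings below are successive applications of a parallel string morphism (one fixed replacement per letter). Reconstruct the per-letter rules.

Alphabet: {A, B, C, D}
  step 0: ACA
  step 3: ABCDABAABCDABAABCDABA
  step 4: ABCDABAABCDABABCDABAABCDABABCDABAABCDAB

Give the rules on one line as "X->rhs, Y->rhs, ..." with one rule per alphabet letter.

  step 3 ⇒ step 4: ABCDABAABCDABAABCDABA ⇒ AB·CD·AB·A·AB·CD·AB·AB·CD·AB·A·AB·CD·AB·AB·CD·AB·A·AB·CD·AB
    A ↦ AB
    B ↦ CD
    C ↦ AB
    D ↦ A

A->AB, B->CD, C->AB, D->A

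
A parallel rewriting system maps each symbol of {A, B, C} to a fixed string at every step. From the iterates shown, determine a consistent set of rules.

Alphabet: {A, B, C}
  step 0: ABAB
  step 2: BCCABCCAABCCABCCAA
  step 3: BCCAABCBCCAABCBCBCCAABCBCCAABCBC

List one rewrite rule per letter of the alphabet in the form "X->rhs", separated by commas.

A->BC, B->BCC, C->A

  step 2 ⇒ step 3: BCCABCCAABCCABCCAA ⇒ BCC·A·A·BC·BCC·A·A·BC·BC·BCC·A·A·BC·BCC·A·A·BC·BC
    A ↦ BC
    B ↦ BCC
    C ↦ A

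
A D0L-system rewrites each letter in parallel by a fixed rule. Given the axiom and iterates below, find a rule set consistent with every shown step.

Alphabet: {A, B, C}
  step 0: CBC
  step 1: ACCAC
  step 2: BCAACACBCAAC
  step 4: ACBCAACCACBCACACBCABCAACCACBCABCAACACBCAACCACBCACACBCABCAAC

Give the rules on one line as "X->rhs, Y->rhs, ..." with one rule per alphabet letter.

A->BCA, B->C, C->AC

  step 1 ⇒ step 2: ACCAC ⇒ BCA·AC·AC·BCA·AC
    A ↦ BCA
    C ↦ AC
  step 0 ⇒ step 1: CBC ⇒ AC·C·AC
    B ↦ C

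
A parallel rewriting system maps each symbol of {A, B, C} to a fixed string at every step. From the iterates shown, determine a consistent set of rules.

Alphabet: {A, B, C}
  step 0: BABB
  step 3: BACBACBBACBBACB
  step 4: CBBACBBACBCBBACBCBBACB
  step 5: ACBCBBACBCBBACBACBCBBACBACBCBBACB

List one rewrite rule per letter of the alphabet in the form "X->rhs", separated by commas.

A->B, B->CB, C->A

  step 4 ⇒ step 5: CBBACBBACBCBBACBCBBACB ⇒ A·CB·CB·B·A·CB·CB·B·A·CB·A·CB·CB·B·A·CB·A·CB·CB·B·A·CB
    A ↦ B
    B ↦ CB
    C ↦ A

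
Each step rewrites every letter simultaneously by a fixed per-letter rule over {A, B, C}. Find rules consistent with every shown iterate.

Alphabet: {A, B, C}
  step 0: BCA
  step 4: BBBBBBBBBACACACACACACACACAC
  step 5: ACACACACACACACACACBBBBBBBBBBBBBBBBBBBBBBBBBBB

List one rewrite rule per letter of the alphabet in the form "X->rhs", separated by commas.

  step 4 ⇒ step 5: BBBBBBBBBACACACACACACACACAC ⇒ AC·AC·AC·AC·AC·AC·AC·AC·AC·B·BB·B·BB·B·BB·B·BB·B·BB·B·BB·B·BB·B·BB·B·BB
    A ↦ B
    B ↦ AC
    C ↦ BB

A->B, B->AC, C->BB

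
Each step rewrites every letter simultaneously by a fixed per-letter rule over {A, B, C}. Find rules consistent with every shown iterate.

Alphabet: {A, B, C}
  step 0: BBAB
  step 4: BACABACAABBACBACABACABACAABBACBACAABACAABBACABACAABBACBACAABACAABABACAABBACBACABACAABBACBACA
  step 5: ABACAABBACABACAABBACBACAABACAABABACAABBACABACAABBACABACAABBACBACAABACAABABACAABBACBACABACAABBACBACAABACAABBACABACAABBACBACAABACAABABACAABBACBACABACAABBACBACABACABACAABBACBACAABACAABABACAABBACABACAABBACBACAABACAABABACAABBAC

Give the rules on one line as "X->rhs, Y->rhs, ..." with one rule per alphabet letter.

  step 4 ⇒ step 5: BACABACAABBACBACABACABACAABBACBACAABACAABBACABACAABBACBACAABACAABABACAABBACBACABACAABBACBACA ⇒ A·BAC·AAB·BAC·A·BAC·AAB·BAC·BAC·A·A·BAC·AAB·A·BAC·AAB·BAC·A·BAC·AAB·BAC·A·BAC·AAB·BAC·BAC·A·A·BAC·AAB·A·BAC·AAB·BAC·BAC·A·BAC·AAB·BAC·BAC·A·A·BAC·AAB·BAC·A·BAC·AAB·BAC·BAC·A·A·BAC·AAB·A·BAC·AAB·BAC·BAC·A·BAC·AAB·BAC·BAC·A·BAC·A·BAC·AAB·BAC·BAC·A·A·BAC·AAB·A·BAC·AAB·BAC·A·BAC·AAB·BAC·BAC·A·A·BAC·AAB·A·BAC·AAB·BAC
    A ↦ BAC
    B ↦ A
    C ↦ AAB

A->BAC, B->A, C->AAB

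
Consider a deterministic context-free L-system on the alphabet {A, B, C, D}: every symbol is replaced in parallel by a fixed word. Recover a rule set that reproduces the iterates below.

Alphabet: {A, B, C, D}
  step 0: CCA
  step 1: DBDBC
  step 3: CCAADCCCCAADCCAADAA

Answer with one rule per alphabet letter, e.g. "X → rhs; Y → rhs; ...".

  step 0 ⇒ step 1: CCA ⇒ DB·DB·C
    A ↦ C
    C ↦ DB
    B ↦ AA  (constrained at step 1)
    D ↦ AAD  (constrained at step 1)

A->C, B->AA, C->DB, D->AAD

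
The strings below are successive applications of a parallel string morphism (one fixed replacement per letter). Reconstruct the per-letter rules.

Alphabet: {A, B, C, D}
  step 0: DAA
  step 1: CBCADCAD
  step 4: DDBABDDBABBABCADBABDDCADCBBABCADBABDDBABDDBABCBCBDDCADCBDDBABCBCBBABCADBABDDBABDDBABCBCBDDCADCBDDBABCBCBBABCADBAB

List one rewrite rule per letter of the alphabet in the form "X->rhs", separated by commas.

A->CAD, B->BAB, C->DD, D->CB

  step 0 ⇒ step 1: DAA ⇒ CB·CAD·CAD
    A ↦ CAD
    D ↦ CB
    B ↦ BAB  (constrained at step 1)
    C ↦ DD  (constrained at step 1)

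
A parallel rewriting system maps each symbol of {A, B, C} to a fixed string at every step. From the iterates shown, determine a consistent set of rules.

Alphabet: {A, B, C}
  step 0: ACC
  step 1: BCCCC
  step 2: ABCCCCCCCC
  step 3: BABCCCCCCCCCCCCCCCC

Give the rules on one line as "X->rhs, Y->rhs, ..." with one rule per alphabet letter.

  step 2 ⇒ step 3: ABCCCCCCCC ⇒ B·AB·CC·CC·CC·CC·CC·CC·CC·CC
    A ↦ B
    B ↦ AB
    C ↦ CC

A->B, B->AB, C->CC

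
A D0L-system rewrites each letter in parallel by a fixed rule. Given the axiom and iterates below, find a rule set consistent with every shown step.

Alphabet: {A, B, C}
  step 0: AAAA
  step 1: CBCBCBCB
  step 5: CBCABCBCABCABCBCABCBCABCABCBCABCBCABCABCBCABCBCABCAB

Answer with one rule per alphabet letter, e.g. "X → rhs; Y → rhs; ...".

A->CB, B->C, C->AB

  step 0 ⇒ step 1: AAAA ⇒ CB·CB·CB·CB
    A ↦ CB
    B ↦ C  (constrained at step 1)
    C ↦ AB  (constrained at step 1)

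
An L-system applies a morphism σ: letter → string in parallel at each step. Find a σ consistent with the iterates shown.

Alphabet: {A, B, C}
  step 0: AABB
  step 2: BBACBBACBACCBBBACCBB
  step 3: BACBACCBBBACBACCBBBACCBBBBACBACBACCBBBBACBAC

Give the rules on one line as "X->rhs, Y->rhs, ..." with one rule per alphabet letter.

A->CB, B->BAC, C->B

  step 2 ⇒ step 3: BBACBBACBACCBBBACCBB ⇒ BAC·BAC·CB·B·BAC·BAC·CB·B·BAC·CB·B·B·BAC·BAC·BAC·CB·B·B·BAC·BAC
    A ↦ CB
    B ↦ BAC
    C ↦ B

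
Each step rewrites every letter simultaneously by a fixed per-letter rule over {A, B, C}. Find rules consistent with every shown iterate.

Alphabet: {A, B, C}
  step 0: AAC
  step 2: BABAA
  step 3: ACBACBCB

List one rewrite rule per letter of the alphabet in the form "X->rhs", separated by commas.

  step 2 ⇒ step 3: BABAA ⇒ A·CB·A·CB·CB
    A ↦ CB
    B ↦ A
    C ↦ B  (constrained at step 0)

A->CB, B->A, C->B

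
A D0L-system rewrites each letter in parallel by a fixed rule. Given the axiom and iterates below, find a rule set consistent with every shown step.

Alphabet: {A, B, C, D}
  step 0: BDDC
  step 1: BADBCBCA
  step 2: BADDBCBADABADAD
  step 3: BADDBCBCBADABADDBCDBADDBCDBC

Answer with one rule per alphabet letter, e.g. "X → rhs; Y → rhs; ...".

A->D, B->BAD, C->A, D->BC

  step 2 ⇒ step 3: BADDBCBADABADAD ⇒ BAD·D·BC·BC·BAD·A·BAD·D·BC·D·BAD·D·BC·D·BC
    A ↦ D
    B ↦ BAD
    C ↦ A
    D ↦ BC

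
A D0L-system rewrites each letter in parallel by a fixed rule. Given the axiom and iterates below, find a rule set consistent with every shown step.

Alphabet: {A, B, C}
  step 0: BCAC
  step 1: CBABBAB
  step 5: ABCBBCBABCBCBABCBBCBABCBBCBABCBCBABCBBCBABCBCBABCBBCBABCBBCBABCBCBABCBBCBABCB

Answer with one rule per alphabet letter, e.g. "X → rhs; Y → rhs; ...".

A->B, B->CB, C->AB

  step 0 ⇒ step 1: BCAC ⇒ CB·AB·B·AB
    A ↦ B
    B ↦ CB
    C ↦ AB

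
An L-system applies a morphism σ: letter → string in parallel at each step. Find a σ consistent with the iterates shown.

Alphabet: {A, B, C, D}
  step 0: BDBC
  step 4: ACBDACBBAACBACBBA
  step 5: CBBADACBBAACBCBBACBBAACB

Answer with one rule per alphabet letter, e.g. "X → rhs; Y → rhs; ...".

  step 4 ⇒ step 5: ACBDACBBAACBACBBA ⇒ CB·B·A·DA·CB·B·A·A·CB·CB·B·A·CB·B·A·A·CB
    A ↦ CB
    B ↦ A
    C ↦ B
    D ↦ DA

A->CB, B->A, C->B, D->DA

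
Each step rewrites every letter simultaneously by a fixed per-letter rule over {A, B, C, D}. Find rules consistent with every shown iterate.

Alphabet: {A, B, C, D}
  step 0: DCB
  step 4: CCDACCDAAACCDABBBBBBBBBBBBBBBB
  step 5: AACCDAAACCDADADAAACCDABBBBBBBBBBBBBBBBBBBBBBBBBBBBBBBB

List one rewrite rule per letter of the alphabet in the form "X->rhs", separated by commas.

  step 4 ⇒ step 5: CCDACCDAAACCDABBBBBBBBBBBBBBBB ⇒ A·A·CC·DA·A·A·CC·DA·DA·DA·A·A·CC·DA·BB·BB·BB·BB·BB·BB·BB·BB·BB·BB·BB·BB·BB·BB·BB·BB
    A ↦ DA
    B ↦ BB
    C ↦ A
    D ↦ CC

A->DA, B->BB, C->A, D->CC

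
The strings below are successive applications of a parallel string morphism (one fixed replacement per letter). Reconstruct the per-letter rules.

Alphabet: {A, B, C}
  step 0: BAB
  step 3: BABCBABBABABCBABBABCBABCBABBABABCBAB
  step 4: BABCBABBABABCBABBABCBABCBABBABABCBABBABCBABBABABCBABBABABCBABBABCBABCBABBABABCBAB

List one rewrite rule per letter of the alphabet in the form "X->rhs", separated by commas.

A->C, B->BAB, C->BA

  step 3 ⇒ step 4: BABCBABBABABCBABBABCBABCBABBABABCBAB ⇒ BAB·C·BAB·BA·BAB·C·BAB·BAB·C·BAB·C·BAB·BA·BAB·C·BAB·BAB·C·BAB·BA·BAB·C·BAB·BA·BAB·C·BAB·BAB·C·BAB·C·BAB·BA·BAB·C·BAB
    A ↦ C
    B ↦ BAB
    C ↦ BA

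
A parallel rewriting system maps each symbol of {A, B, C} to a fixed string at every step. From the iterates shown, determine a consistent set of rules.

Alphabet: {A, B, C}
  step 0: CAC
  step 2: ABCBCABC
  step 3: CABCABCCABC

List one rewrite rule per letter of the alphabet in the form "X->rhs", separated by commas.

A->C, B->A, C->BC

  step 2 ⇒ step 3: ABCBCABC ⇒ C·A·BC·A·BC·C·A·BC
    A ↦ C
    B ↦ A
    C ↦ BC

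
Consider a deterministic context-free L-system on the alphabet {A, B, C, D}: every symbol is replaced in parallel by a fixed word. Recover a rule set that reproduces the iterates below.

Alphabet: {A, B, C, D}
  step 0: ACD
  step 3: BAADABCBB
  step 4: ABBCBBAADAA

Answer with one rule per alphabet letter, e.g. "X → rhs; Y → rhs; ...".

  step 3 ⇒ step 4: BAADABCBB ⇒ A·B·B·CB·B·A·AD·A·A
    A ↦ B
    B ↦ A
    C ↦ AD
    D ↦ CB

A->B, B->A, C->AD, D->CB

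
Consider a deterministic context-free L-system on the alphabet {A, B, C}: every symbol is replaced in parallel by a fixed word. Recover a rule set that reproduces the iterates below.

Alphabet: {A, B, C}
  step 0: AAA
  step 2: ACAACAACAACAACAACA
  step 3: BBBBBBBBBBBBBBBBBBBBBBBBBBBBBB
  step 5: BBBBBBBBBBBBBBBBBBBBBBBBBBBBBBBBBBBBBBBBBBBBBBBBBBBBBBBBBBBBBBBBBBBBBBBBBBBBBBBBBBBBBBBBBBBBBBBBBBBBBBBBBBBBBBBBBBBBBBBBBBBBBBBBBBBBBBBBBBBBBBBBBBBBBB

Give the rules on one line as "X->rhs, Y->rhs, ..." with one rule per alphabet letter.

  step 2 ⇒ step 3: ACAACAACAACAACAACA ⇒ BB·B·BB·BB·B·BB·BB·B·BB·BB·B·BB·BB·B·BB·BB·B·BB
    A ↦ BB
    C ↦ B
    B ↦ ACA  (constrained at step 3)

A->BB, B->ACA, C->B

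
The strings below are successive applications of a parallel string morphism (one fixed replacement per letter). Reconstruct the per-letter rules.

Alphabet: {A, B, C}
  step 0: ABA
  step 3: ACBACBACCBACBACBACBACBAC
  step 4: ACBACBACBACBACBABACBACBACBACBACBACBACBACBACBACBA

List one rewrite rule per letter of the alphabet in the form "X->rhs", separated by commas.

A->AC, B->CB, C->BA

  step 3 ⇒ step 4: ACBACBACCBACBACBACBACBAC ⇒ AC·BA·CB·AC·BA·CB·AC·BA·BA·CB·AC·BA·CB·AC·BA·CB·AC·BA·CB·AC·BA·CB·AC·BA
    A ↦ AC
    B ↦ CB
    C ↦ BA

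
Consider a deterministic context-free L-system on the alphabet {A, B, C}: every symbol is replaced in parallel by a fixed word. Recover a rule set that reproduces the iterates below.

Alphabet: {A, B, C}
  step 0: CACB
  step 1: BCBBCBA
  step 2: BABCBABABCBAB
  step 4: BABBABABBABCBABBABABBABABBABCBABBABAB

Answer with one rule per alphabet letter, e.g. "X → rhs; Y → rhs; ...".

  step 1 ⇒ step 2: BCBBCBA ⇒ BA·BC·BA·BA·BC·BA·B
    A ↦ B
    B ↦ BA
    C ↦ BC

A->B, B->BA, C->BC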